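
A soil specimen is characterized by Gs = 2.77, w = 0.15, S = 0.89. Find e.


Result: 0.4669

Derivation:
Using the relation e = Gs * w / S
e = 2.77 * 0.15 / 0.89
e = 0.4669


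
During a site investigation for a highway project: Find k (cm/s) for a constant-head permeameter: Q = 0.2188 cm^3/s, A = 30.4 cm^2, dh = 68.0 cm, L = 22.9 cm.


Result: 0.002424 cm/s

Derivation:
Compute hydraulic gradient:
i = dh / L = 68.0 / 22.9 = 2.96943
Then apply Darcy's law:
k = Q / (A * i)
k = 0.2188 / (30.4 * 2.96943)
k = 0.2188 / 90.2707
k = 0.002424 cm/s


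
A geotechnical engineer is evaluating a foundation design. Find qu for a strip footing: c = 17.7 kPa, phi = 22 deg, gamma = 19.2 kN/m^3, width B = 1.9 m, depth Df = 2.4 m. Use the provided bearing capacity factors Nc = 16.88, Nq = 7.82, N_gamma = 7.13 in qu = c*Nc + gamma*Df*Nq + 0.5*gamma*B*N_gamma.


Result: 789.17 kPa

Derivation:
Compute qu = c*Nc + gamma*Df*Nq + 0.5*gamma*B*N_gamma
Term 1: 17.7 * 16.88 = 298.776
Term 2: 19.2 * 2.4 * 7.82 = 360.3456
Term 3: 0.5 * 19.2 * 1.9 * 7.13 = 130.0512
qu = 298.776 + 360.3456 + 130.0512
qu = 789.17 kPa


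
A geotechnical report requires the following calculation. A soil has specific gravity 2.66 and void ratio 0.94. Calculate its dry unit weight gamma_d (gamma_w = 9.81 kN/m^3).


Using gamma_d = Gs * gamma_w / (1 + e)
gamma_d = 2.66 * 9.81 / (1 + 0.94)
gamma_d = 2.66 * 9.81 / 1.94
gamma_d = 13.451 kN/m^3


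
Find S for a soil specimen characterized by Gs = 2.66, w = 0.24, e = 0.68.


Using S = Gs * w / e
S = 2.66 * 0.24 / 0.68
S = 0.9388


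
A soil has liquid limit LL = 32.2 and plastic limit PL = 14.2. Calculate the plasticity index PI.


Using PI = LL - PL
PI = 32.2 - 14.2
PI = 18.0


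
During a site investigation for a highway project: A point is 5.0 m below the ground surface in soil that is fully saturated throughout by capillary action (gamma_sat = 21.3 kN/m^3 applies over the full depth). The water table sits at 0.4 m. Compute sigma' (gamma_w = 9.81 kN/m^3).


Total stress = gamma_sat * depth
sigma = 21.3 * 5.0 = 106.5 kPa
Pore water pressure u = gamma_w * (depth - d_wt)
u = 9.81 * (5.0 - 0.4) = 45.126 kPa
Effective stress = sigma - u
sigma' = 106.5 - 45.126 = 61.37 kPa


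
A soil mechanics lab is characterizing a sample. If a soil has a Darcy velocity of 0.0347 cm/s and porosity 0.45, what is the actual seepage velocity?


Result: 0.07711 cm/s

Derivation:
Using v_s = v_d / n
v_s = 0.0347 / 0.45
v_s = 0.07711 cm/s


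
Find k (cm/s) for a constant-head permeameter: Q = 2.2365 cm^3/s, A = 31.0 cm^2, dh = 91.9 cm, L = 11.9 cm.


Compute hydraulic gradient:
i = dh / L = 91.9 / 11.9 = 7.72269
Then apply Darcy's law:
k = Q / (A * i)
k = 2.2365 / (31.0 * 7.72269)
k = 2.2365 / 239.403
k = 0.009342 cm/s


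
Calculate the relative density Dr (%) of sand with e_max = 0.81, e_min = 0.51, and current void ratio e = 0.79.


Result: 6.67 %

Derivation:
Using Dr = (e_max - e) / (e_max - e_min) * 100
e_max - e = 0.81 - 0.79 = 0.02
e_max - e_min = 0.81 - 0.51 = 0.3
Dr = 0.02 / 0.3 * 100
Dr = 6.67 %


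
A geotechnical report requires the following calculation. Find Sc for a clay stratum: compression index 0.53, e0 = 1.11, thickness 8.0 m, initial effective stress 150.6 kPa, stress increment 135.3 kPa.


Using Sc = Cc * H / (1 + e0) * log10((sigma0 + delta_sigma) / sigma0)
Stress ratio = (150.6 + 135.3) / 150.6 = 1.89841
log10(1.89841) = 0.278389
Cc * H / (1 + e0) = 0.53 * 8.0 / (1 + 1.11) = 2.00948
Sc = 2.00948 * 0.278389
Sc = 0.5594 m


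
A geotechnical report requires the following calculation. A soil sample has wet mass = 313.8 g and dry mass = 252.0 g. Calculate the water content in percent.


Result: 24.52 %

Derivation:
Using w = (m_wet - m_dry) / m_dry * 100
m_wet - m_dry = 313.8 - 252.0 = 61.8 g
w = 61.8 / 252.0 * 100
w = 24.52 %


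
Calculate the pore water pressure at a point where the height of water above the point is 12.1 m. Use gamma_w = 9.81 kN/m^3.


Using u = gamma_w * h_w
u = 9.81 * 12.1
u = 118.7 kPa


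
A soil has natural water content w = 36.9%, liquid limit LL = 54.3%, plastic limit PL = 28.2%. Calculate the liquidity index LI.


Result: 0.333

Derivation:
First compute the plasticity index:
PI = LL - PL = 54.3 - 28.2 = 26.1
Then compute the liquidity index:
LI = (w - PL) / PI
LI = (36.9 - 28.2) / 26.1
LI = 0.333


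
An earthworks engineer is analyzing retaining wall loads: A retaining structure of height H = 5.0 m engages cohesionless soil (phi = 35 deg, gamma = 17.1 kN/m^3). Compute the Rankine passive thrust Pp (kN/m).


Compute passive earth pressure coefficient:
Kp = tan^2(45 + phi/2) = tan^2(62.5) = 3.690172
Compute passive force:
Pp = 0.5 * Kp * gamma * H^2
Pp = 0.5 * 3.690172 * 17.1 * 5.0^2
Pp = 788.77 kN/m


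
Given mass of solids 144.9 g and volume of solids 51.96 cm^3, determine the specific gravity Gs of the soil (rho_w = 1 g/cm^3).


Result: 2.789

Derivation:
Using Gs = m_s / (V_s * rho_w)
Since rho_w = 1 g/cm^3:
Gs = 144.9 / 51.96
Gs = 2.789


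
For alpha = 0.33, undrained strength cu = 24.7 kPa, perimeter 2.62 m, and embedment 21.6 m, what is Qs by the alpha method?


Using Qs = alpha * cu * perimeter * L
Qs = 0.33 * 24.7 * 2.62 * 21.6
Qs = 461.28 kN


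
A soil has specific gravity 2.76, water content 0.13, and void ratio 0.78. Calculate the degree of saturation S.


Using S = Gs * w / e
S = 2.76 * 0.13 / 0.78
S = 0.46


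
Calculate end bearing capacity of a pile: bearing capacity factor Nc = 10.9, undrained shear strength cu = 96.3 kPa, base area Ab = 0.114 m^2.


Using Qb = Nc * cu * Ab
Qb = 10.9 * 96.3 * 0.114
Qb = 119.66 kN


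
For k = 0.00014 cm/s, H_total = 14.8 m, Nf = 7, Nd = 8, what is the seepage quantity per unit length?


Convert k to m/s for unit consistency with H:
k = 0.00014 cm/s = 0.00014 / 100 m/s = 1.4e-06 m/s
Using q = k * H * Nf / Nd
Nf / Nd = 7 / 8 = 0.875
q = 1.4e-06 * 14.8 * 0.875
q = 1.813e-05 m^3/s per m


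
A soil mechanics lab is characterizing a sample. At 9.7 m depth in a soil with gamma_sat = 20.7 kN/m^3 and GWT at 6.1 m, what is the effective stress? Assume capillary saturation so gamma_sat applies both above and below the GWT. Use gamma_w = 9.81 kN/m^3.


Total stress = gamma_sat * depth
sigma = 20.7 * 9.7 = 200.79 kPa
Pore water pressure u = gamma_w * (depth - d_wt)
u = 9.81 * (9.7 - 6.1) = 35.316 kPa
Effective stress = sigma - u
sigma' = 200.79 - 35.316 = 165.47 kPa


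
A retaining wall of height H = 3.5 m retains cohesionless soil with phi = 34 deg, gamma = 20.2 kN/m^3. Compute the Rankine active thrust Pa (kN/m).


Result: 34.98 kN/m

Derivation:
Compute active earth pressure coefficient:
Ka = tan^2(45 - phi/2) = tan^2(28.0) = 0.282715
Compute active force:
Pa = 0.5 * Ka * gamma * H^2
Pa = 0.5 * 0.282715 * 20.2 * 3.5^2
Pa = 34.98 kN/m


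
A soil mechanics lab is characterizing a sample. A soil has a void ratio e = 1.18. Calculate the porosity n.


Using the relation n = e / (1 + e)
n = 1.18 / (1 + 1.18)
n = 1.18 / 2.18
n = 0.5413


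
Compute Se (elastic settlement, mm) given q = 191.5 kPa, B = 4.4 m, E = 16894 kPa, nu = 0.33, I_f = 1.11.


Result: 49.333 mm

Derivation:
Using Se = q * B * (1 - nu^2) * I_f / E
1 - nu^2 = 1 - 0.33^2 = 0.8911
Se = 191.5 * 4.4 * 0.8911 * 1.11 / 16894
Se = 0.049333 m
Convert to mm: Se = 0.049333 * 1000 = 49.333 mm


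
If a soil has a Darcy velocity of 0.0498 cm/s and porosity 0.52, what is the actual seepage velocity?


Result: 0.09577 cm/s

Derivation:
Using v_s = v_d / n
v_s = 0.0498 / 0.52
v_s = 0.09577 cm/s


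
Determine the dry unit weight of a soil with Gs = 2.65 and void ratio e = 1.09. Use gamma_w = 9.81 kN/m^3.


Result: 12.439 kN/m^3

Derivation:
Using gamma_d = Gs * gamma_w / (1 + e)
gamma_d = 2.65 * 9.81 / (1 + 1.09)
gamma_d = 2.65 * 9.81 / 2.09
gamma_d = 12.439 kN/m^3


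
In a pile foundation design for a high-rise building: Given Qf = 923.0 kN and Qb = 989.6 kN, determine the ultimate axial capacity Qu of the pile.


Using Qu = Qf + Qb
Qu = 923.0 + 989.6
Qu = 1912.6 kN


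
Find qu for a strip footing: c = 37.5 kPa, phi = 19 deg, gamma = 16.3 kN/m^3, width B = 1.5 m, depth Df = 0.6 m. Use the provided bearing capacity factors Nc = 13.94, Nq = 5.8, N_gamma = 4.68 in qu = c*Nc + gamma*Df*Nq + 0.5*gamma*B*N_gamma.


Result: 636.69 kPa

Derivation:
Compute qu = c*Nc + gamma*Df*Nq + 0.5*gamma*B*N_gamma
Term 1: 37.5 * 13.94 = 522.75
Term 2: 16.3 * 0.6 * 5.8 = 56.724
Term 3: 0.5 * 16.3 * 1.5 * 4.68 = 57.213
qu = 522.75 + 56.724 + 57.213
qu = 636.69 kPa


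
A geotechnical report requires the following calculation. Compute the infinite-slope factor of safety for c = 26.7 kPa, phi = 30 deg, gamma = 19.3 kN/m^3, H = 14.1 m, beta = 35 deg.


Result: 1.033

Derivation:
Using Fs = c / (gamma*H*sin(beta)*cos(beta)) + tan(phi)/tan(beta)
Cohesion contribution = 26.7 / (19.3*14.1*sin(35)*cos(35))
Cohesion contribution = 0.208823
Friction contribution = tan(30)/tan(35) = 0.824542
Fs = 0.208823 + 0.824542
Fs = 1.033


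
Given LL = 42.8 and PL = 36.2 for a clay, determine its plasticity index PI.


Result: 6.6

Derivation:
Using PI = LL - PL
PI = 42.8 - 36.2
PI = 6.6


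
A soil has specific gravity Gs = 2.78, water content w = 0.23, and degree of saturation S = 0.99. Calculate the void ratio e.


Using the relation e = Gs * w / S
e = 2.78 * 0.23 / 0.99
e = 0.6459


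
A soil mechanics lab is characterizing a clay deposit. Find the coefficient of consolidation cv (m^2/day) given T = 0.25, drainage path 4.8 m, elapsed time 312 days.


Using cv = T * H_dr^2 / t
H_dr^2 = 4.8^2 = 23.04
cv = 0.25 * 23.04 / 312
cv = 0.01846 m^2/day


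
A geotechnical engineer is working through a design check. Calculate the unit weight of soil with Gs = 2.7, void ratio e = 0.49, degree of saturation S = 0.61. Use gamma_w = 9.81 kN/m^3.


Using gamma = gamma_w * (Gs + S*e) / (1 + e)
Numerator: Gs + S*e = 2.7 + 0.61*0.49 = 2.9989
Denominator: 1 + e = 1 + 0.49 = 1.49
gamma = 9.81 * 2.9989 / 1.49
gamma = 19.744 kN/m^3


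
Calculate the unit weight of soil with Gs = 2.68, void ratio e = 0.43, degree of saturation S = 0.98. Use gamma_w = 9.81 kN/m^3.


Result: 21.276 kN/m^3

Derivation:
Using gamma = gamma_w * (Gs + S*e) / (1 + e)
Numerator: Gs + S*e = 2.68 + 0.98*0.43 = 3.1014
Denominator: 1 + e = 1 + 0.43 = 1.43
gamma = 9.81 * 3.1014 / 1.43
gamma = 21.276 kN/m^3


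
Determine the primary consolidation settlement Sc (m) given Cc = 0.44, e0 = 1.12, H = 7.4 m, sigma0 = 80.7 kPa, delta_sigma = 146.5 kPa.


Using Sc = Cc * H / (1 + e0) * log10((sigma0 + delta_sigma) / sigma0)
Stress ratio = (80.7 + 146.5) / 80.7 = 2.81537
log10(2.81537) = 0.449535
Cc * H / (1 + e0) = 0.44 * 7.4 / (1 + 1.12) = 1.53585
Sc = 1.53585 * 0.449535
Sc = 0.6904 m


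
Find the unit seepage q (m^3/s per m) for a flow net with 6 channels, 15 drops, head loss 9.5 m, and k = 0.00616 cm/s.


Convert k to m/s for unit consistency with H:
k = 0.00616 cm/s = 0.00616 / 100 m/s = 6.16e-05 m/s
Using q = k * H * Nf / Nd
Nf / Nd = 6 / 15 = 0.4
q = 6.16e-05 * 9.5 * 0.4
q = 0.0002341 m^3/s per m


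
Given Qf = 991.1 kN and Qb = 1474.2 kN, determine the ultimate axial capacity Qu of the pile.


Result: 2465.3 kN

Derivation:
Using Qu = Qf + Qb
Qu = 991.1 + 1474.2
Qu = 2465.3 kN


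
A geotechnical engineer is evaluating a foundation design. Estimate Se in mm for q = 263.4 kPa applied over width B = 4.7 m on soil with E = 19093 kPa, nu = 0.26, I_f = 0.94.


Using Se = q * B * (1 - nu^2) * I_f / E
1 - nu^2 = 1 - 0.26^2 = 0.9324
Se = 263.4 * 4.7 * 0.9324 * 0.94 / 19093
Se = 0.056829 m
Convert to mm: Se = 0.056829 * 1000 = 56.829 mm


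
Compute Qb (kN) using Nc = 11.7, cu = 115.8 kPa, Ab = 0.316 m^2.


Using Qb = Nc * cu * Ab
Qb = 11.7 * 115.8 * 0.316
Qb = 428.14 kN


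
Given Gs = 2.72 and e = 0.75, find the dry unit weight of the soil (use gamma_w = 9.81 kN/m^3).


Using gamma_d = Gs * gamma_w / (1 + e)
gamma_d = 2.72 * 9.81 / (1 + 0.75)
gamma_d = 2.72 * 9.81 / 1.75
gamma_d = 15.248 kN/m^3


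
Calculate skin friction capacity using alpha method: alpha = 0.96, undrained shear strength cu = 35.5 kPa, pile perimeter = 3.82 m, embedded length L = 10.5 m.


Using Qs = alpha * cu * perimeter * L
Qs = 0.96 * 35.5 * 3.82 * 10.5
Qs = 1366.95 kN


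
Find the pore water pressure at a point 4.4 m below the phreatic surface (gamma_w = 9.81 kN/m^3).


Using u = gamma_w * h_w
u = 9.81 * 4.4
u = 43.16 kPa


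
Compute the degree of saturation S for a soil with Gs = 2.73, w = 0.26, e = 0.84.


Using S = Gs * w / e
S = 2.73 * 0.26 / 0.84
S = 0.845


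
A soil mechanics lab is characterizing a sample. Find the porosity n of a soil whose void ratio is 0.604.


Using the relation n = e / (1 + e)
n = 0.604 / (1 + 0.604)
n = 0.604 / 1.604
n = 0.3766


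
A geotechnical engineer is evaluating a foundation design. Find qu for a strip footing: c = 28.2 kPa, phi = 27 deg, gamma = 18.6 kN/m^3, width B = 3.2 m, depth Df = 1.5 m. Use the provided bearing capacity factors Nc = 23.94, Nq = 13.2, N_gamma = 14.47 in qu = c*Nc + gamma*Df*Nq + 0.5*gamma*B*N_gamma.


Result: 1474.02 kPa

Derivation:
Compute qu = c*Nc + gamma*Df*Nq + 0.5*gamma*B*N_gamma
Term 1: 28.2 * 23.94 = 675.108
Term 2: 18.6 * 1.5 * 13.2 = 368.28
Term 3: 0.5 * 18.6 * 3.2 * 14.47 = 430.6272
qu = 675.108 + 368.28 + 430.6272
qu = 1474.02 kPa


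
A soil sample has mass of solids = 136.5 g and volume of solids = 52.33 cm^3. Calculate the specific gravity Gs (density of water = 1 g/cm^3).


Using Gs = m_s / (V_s * rho_w)
Since rho_w = 1 g/cm^3:
Gs = 136.5 / 52.33
Gs = 2.608


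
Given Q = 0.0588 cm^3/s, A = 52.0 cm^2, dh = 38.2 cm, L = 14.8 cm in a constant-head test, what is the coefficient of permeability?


Compute hydraulic gradient:
i = dh / L = 38.2 / 14.8 = 2.58108
Then apply Darcy's law:
k = Q / (A * i)
k = 0.0588 / (52.0 * 2.58108)
k = 0.0588 / 134.216
k = 0.000438 cm/s


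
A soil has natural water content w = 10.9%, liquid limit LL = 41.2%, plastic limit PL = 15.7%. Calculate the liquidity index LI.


Result: -0.188

Derivation:
First compute the plasticity index:
PI = LL - PL = 41.2 - 15.7 = 25.5
Then compute the liquidity index:
LI = (w - PL) / PI
LI = (10.9 - 15.7) / 25.5
LI = -0.188


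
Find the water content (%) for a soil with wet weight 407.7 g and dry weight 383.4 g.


Using w = (m_wet - m_dry) / m_dry * 100
m_wet - m_dry = 407.7 - 383.4 = 24.3 g
w = 24.3 / 383.4 * 100
w = 6.34 %


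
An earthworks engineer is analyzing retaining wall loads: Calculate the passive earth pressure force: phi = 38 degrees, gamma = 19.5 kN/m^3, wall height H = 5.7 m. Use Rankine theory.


Result: 1331.65 kN/m

Derivation:
Compute passive earth pressure coefficient:
Kp = tan^2(45 + phi/2) = tan^2(64.0) = 4.203746
Compute passive force:
Pp = 0.5 * Kp * gamma * H^2
Pp = 0.5 * 4.203746 * 19.5 * 5.7^2
Pp = 1331.65 kN/m


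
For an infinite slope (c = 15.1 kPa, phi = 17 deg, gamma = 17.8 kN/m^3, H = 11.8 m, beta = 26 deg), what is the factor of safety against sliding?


Using Fs = c / (gamma*H*sin(beta)*cos(beta)) + tan(phi)/tan(beta)
Cohesion contribution = 15.1 / (17.8*11.8*sin(26)*cos(26))
Cohesion contribution = 0.182462
Friction contribution = tan(17)/tan(26) = 0.626841
Fs = 0.182462 + 0.626841
Fs = 0.809


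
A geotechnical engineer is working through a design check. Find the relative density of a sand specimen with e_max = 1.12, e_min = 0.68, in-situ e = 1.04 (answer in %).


Using Dr = (e_max - e) / (e_max - e_min) * 100
e_max - e = 1.12 - 1.04 = 0.08
e_max - e_min = 1.12 - 0.68 = 0.44
Dr = 0.08 / 0.44 * 100
Dr = 18.18 %


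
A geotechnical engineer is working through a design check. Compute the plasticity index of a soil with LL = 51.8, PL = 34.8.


Using PI = LL - PL
PI = 51.8 - 34.8
PI = 17.0


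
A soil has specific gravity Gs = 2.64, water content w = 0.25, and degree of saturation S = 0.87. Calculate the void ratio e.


Result: 0.7586

Derivation:
Using the relation e = Gs * w / S
e = 2.64 * 0.25 / 0.87
e = 0.7586


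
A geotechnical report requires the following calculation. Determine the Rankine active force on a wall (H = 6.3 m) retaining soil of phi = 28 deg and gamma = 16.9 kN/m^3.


Compute active earth pressure coefficient:
Ka = tan^2(45 - phi/2) = tan^2(31.0) = 0.361033
Compute active force:
Pa = 0.5 * Ka * gamma * H^2
Pa = 0.5 * 0.361033 * 16.9 * 6.3^2
Pa = 121.08 kN/m


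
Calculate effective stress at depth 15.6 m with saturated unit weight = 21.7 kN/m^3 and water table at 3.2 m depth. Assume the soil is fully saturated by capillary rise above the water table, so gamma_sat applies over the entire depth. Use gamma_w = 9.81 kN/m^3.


Result: 216.88 kPa

Derivation:
Total stress = gamma_sat * depth
sigma = 21.7 * 15.6 = 338.52 kPa
Pore water pressure u = gamma_w * (depth - d_wt)
u = 9.81 * (15.6 - 3.2) = 121.644 kPa
Effective stress = sigma - u
sigma' = 338.52 - 121.644 = 216.88 kPa


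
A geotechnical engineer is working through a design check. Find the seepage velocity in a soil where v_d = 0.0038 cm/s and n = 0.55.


Result: 0.00691 cm/s

Derivation:
Using v_s = v_d / n
v_s = 0.0038 / 0.55
v_s = 0.00691 cm/s


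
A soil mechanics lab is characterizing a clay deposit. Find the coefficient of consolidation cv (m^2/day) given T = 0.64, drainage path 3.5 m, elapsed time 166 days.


Using cv = T * H_dr^2 / t
H_dr^2 = 3.5^2 = 12.25
cv = 0.64 * 12.25 / 166
cv = 0.04723 m^2/day


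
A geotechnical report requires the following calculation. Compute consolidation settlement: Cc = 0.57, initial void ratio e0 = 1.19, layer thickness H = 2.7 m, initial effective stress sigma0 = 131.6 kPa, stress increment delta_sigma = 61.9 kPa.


Result: 0.1177 m

Derivation:
Using Sc = Cc * H / (1 + e0) * log10((sigma0 + delta_sigma) / sigma0)
Stress ratio = (131.6 + 61.9) / 131.6 = 1.47036
log10(1.47036) = 0.167425
Cc * H / (1 + e0) = 0.57 * 2.7 / (1 + 1.19) = 0.70274
Sc = 0.70274 * 0.167425
Sc = 0.1177 m


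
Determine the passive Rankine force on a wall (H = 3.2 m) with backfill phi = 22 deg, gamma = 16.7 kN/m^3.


Result: 187.94 kN/m

Derivation:
Compute passive earth pressure coefficient:
Kp = tan^2(45 + phi/2) = tan^2(56.0) = 2.197987
Compute passive force:
Pp = 0.5 * Kp * gamma * H^2
Pp = 0.5 * 2.197987 * 16.7 * 3.2^2
Pp = 187.94 kN/m


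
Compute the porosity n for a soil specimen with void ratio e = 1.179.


Using the relation n = e / (1 + e)
n = 1.179 / (1 + 1.179)
n = 1.179 / 2.179
n = 0.5411


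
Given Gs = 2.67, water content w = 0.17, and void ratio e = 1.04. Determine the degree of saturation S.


Using S = Gs * w / e
S = 2.67 * 0.17 / 1.04
S = 0.4364


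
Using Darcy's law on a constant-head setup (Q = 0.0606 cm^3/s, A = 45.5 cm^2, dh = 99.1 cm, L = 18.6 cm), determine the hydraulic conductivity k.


Compute hydraulic gradient:
i = dh / L = 99.1 / 18.6 = 5.32796
Then apply Darcy's law:
k = Q / (A * i)
k = 0.0606 / (45.5 * 5.32796)
k = 0.0606 / 242.422
k = 0.00025 cm/s


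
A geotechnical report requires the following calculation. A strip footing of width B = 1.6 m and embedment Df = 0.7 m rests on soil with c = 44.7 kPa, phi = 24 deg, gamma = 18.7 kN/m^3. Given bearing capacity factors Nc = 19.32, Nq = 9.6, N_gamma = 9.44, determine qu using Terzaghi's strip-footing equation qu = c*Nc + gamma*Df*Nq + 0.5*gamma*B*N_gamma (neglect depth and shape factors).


Compute qu = c*Nc + gamma*Df*Nq + 0.5*gamma*B*N_gamma
Term 1: 44.7 * 19.32 = 863.604
Term 2: 18.7 * 0.7 * 9.6 = 125.664
Term 3: 0.5 * 18.7 * 1.6 * 9.44 = 141.2224
qu = 863.604 + 125.664 + 141.2224
qu = 1130.49 kPa


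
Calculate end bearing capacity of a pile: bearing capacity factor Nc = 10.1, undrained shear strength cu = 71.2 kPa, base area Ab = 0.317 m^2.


Using Qb = Nc * cu * Ab
Qb = 10.1 * 71.2 * 0.317
Qb = 227.96 kN


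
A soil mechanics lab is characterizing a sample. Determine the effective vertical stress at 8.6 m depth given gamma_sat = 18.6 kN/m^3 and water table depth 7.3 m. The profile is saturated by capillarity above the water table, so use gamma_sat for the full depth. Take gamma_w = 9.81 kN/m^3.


Total stress = gamma_sat * depth
sigma = 18.6 * 8.6 = 159.96 kPa
Pore water pressure u = gamma_w * (depth - d_wt)
u = 9.81 * (8.6 - 7.3) = 12.753 kPa
Effective stress = sigma - u
sigma' = 159.96 - 12.753 = 147.21 kPa


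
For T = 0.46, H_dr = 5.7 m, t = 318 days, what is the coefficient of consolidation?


Using cv = T * H_dr^2 / t
H_dr^2 = 5.7^2 = 32.49
cv = 0.46 * 32.49 / 318
cv = 0.047 m^2/day


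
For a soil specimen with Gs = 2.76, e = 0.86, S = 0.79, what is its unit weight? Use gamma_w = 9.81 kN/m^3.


Result: 18.14 kN/m^3

Derivation:
Using gamma = gamma_w * (Gs + S*e) / (1 + e)
Numerator: Gs + S*e = 2.76 + 0.79*0.86 = 3.4394
Denominator: 1 + e = 1 + 0.86 = 1.86
gamma = 9.81 * 3.4394 / 1.86
gamma = 18.14 kN/m^3


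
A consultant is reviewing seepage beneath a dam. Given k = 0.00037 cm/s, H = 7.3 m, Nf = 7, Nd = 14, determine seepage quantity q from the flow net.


Result: 1.351e-05 m^3/s per m

Derivation:
Convert k to m/s for unit consistency with H:
k = 0.00037 cm/s = 0.00037 / 100 m/s = 3.7e-06 m/s
Using q = k * H * Nf / Nd
Nf / Nd = 7 / 14 = 0.5
q = 3.7e-06 * 7.3 * 0.5
q = 1.351e-05 m^3/s per m


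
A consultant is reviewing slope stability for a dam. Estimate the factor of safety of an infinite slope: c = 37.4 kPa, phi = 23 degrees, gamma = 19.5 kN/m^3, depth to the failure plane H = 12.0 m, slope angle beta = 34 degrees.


Using Fs = c / (gamma*H*sin(beta)*cos(beta)) + tan(phi)/tan(beta)
Cohesion contribution = 37.4 / (19.5*12.0*sin(34)*cos(34))
Cohesion contribution = 0.344762
Friction contribution = tan(23)/tan(34) = 0.62931
Fs = 0.344762 + 0.62931
Fs = 0.974


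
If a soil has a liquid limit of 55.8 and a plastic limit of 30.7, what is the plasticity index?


Result: 25.1

Derivation:
Using PI = LL - PL
PI = 55.8 - 30.7
PI = 25.1


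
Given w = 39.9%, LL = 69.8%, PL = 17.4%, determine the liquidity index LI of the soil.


First compute the plasticity index:
PI = LL - PL = 69.8 - 17.4 = 52.4
Then compute the liquidity index:
LI = (w - PL) / PI
LI = (39.9 - 17.4) / 52.4
LI = 0.429


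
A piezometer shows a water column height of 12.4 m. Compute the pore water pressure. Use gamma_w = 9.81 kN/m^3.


Using u = gamma_w * h_w
u = 9.81 * 12.4
u = 121.64 kPa


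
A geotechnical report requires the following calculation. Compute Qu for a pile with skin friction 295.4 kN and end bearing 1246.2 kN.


Result: 1541.6 kN

Derivation:
Using Qu = Qf + Qb
Qu = 295.4 + 1246.2
Qu = 1541.6 kN


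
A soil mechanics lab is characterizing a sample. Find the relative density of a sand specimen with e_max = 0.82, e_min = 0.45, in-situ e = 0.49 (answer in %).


Result: 89.19 %

Derivation:
Using Dr = (e_max - e) / (e_max - e_min) * 100
e_max - e = 0.82 - 0.49 = 0.33
e_max - e_min = 0.82 - 0.45 = 0.37
Dr = 0.33 / 0.37 * 100
Dr = 89.19 %


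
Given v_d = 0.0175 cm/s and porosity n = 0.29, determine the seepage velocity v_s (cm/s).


Using v_s = v_d / n
v_s = 0.0175 / 0.29
v_s = 0.06034 cm/s


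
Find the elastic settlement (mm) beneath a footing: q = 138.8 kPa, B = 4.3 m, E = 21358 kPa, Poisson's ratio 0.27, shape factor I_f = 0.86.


Using Se = q * B * (1 - nu^2) * I_f / E
1 - nu^2 = 1 - 0.27^2 = 0.9271
Se = 138.8 * 4.3 * 0.9271 * 0.86 / 21358
Se = 0.022280 m
Convert to mm: Se = 0.022280 * 1000 = 22.28 mm


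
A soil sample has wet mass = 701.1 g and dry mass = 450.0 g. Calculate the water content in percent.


Using w = (m_wet - m_dry) / m_dry * 100
m_wet - m_dry = 701.1 - 450.0 = 251.1 g
w = 251.1 / 450.0 * 100
w = 55.8 %


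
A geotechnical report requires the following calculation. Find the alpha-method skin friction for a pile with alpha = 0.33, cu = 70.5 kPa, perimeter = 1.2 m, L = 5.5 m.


Using Qs = alpha * cu * perimeter * L
Qs = 0.33 * 70.5 * 1.2 * 5.5
Qs = 153.55 kN


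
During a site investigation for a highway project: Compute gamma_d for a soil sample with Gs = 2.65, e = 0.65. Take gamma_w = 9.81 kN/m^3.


Result: 15.755 kN/m^3

Derivation:
Using gamma_d = Gs * gamma_w / (1 + e)
gamma_d = 2.65 * 9.81 / (1 + 0.65)
gamma_d = 2.65 * 9.81 / 1.65
gamma_d = 15.755 kN/m^3


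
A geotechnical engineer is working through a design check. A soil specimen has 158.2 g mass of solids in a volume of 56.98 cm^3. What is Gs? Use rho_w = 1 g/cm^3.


Result: 2.776

Derivation:
Using Gs = m_s / (V_s * rho_w)
Since rho_w = 1 g/cm^3:
Gs = 158.2 / 56.98
Gs = 2.776


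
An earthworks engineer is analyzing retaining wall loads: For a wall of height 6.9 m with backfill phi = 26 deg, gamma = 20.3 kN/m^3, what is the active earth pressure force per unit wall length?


Result: 188.69 kN/m

Derivation:
Compute active earth pressure coefficient:
Ka = tan^2(45 - phi/2) = tan^2(32.0) = 0.390462
Compute active force:
Pa = 0.5 * Ka * gamma * H^2
Pa = 0.5 * 0.390462 * 20.3 * 6.9^2
Pa = 188.69 kN/m


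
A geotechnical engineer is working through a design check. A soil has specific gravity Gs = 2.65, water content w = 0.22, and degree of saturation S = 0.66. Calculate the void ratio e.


Using the relation e = Gs * w / S
e = 2.65 * 0.22 / 0.66
e = 0.8833


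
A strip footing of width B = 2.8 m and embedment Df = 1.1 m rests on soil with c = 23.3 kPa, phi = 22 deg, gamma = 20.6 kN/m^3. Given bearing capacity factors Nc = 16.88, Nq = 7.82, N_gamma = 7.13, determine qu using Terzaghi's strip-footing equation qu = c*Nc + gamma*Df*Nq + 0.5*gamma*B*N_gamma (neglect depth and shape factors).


Compute qu = c*Nc + gamma*Df*Nq + 0.5*gamma*B*N_gamma
Term 1: 23.3 * 16.88 = 393.304
Term 2: 20.6 * 1.1 * 7.82 = 177.2012
Term 3: 0.5 * 20.6 * 2.8 * 7.13 = 205.6292
qu = 393.304 + 177.2012 + 205.6292
qu = 776.13 kPa


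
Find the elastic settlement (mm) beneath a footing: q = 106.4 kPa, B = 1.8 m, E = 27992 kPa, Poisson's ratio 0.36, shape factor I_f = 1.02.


Result: 6.074 mm

Derivation:
Using Se = q * B * (1 - nu^2) * I_f / E
1 - nu^2 = 1 - 0.36^2 = 0.8704
Se = 106.4 * 1.8 * 0.8704 * 1.02 / 27992
Se = 0.006074 m
Convert to mm: Se = 0.006074 * 1000 = 6.074 mm


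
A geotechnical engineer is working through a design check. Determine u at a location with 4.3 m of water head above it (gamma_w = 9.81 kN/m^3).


Using u = gamma_w * h_w
u = 9.81 * 4.3
u = 42.18 kPa


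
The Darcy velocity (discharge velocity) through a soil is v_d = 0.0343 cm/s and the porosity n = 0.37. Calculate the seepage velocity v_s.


Using v_s = v_d / n
v_s = 0.0343 / 0.37
v_s = 0.0927 cm/s


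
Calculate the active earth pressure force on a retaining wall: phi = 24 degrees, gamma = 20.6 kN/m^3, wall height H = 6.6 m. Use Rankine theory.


Result: 189.22 kN/m

Derivation:
Compute active earth pressure coefficient:
Ka = tan^2(45 - phi/2) = tan^2(33.0) = 0.42173
Compute active force:
Pa = 0.5 * Ka * gamma * H^2
Pa = 0.5 * 0.42173 * 20.6 * 6.6^2
Pa = 189.22 kN/m


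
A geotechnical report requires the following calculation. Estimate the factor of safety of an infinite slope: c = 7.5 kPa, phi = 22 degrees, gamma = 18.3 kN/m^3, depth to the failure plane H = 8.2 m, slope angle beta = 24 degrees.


Result: 1.042

Derivation:
Using Fs = c / (gamma*H*sin(beta)*cos(beta)) + tan(phi)/tan(beta)
Cohesion contribution = 7.5 / (18.3*8.2*sin(24)*cos(24))
Cohesion contribution = 0.134509
Friction contribution = tan(22)/tan(24) = 0.907458
Fs = 0.134509 + 0.907458
Fs = 1.042


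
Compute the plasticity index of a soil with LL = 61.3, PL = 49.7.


Result: 11.6

Derivation:
Using PI = LL - PL
PI = 61.3 - 49.7
PI = 11.6


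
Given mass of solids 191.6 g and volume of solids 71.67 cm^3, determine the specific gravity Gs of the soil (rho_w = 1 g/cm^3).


Using Gs = m_s / (V_s * rho_w)
Since rho_w = 1 g/cm^3:
Gs = 191.6 / 71.67
Gs = 2.673


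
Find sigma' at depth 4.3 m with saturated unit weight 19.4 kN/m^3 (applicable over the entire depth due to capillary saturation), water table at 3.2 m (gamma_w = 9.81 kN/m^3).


Total stress = gamma_sat * depth
sigma = 19.4 * 4.3 = 83.42 kPa
Pore water pressure u = gamma_w * (depth - d_wt)
u = 9.81 * (4.3 - 3.2) = 10.791 kPa
Effective stress = sigma - u
sigma' = 83.42 - 10.791 = 72.63 kPa


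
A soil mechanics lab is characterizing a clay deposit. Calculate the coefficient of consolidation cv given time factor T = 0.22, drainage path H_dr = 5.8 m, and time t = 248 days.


Using cv = T * H_dr^2 / t
H_dr^2 = 5.8^2 = 33.64
cv = 0.22 * 33.64 / 248
cv = 0.02984 m^2/day


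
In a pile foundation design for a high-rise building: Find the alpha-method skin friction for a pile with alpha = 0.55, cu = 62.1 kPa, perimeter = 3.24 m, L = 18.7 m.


Using Qs = alpha * cu * perimeter * L
Qs = 0.55 * 62.1 * 3.24 * 18.7
Qs = 2069.38 kN


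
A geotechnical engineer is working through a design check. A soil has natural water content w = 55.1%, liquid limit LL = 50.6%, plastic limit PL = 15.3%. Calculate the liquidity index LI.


First compute the plasticity index:
PI = LL - PL = 50.6 - 15.3 = 35.3
Then compute the liquidity index:
LI = (w - PL) / PI
LI = (55.1 - 15.3) / 35.3
LI = 1.127


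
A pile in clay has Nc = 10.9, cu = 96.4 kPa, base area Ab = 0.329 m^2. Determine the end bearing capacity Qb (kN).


Using Qb = Nc * cu * Ab
Qb = 10.9 * 96.4 * 0.329
Qb = 345.7 kN


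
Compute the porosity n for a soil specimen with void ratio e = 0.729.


Using the relation n = e / (1 + e)
n = 0.729 / (1 + 0.729)
n = 0.729 / 1.729
n = 0.4216


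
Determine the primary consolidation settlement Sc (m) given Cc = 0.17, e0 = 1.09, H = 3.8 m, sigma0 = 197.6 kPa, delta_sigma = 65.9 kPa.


Result: 0.0386 m

Derivation:
Using Sc = Cc * H / (1 + e0) * log10((sigma0 + delta_sigma) / sigma0)
Stress ratio = (197.6 + 65.9) / 197.6 = 1.3335
log10(1.3335) = 0.124994
Cc * H / (1 + e0) = 0.17 * 3.8 / (1 + 1.09) = 0.309091
Sc = 0.309091 * 0.124994
Sc = 0.0386 m


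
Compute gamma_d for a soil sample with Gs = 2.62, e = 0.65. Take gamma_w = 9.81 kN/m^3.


Result: 15.577 kN/m^3

Derivation:
Using gamma_d = Gs * gamma_w / (1 + e)
gamma_d = 2.62 * 9.81 / (1 + 0.65)
gamma_d = 2.62 * 9.81 / 1.65
gamma_d = 15.577 kN/m^3


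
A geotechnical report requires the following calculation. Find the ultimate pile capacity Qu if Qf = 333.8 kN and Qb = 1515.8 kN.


Using Qu = Qf + Qb
Qu = 333.8 + 1515.8
Qu = 1849.6 kN


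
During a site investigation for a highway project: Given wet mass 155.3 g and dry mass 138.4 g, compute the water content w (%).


Result: 12.21 %

Derivation:
Using w = (m_wet - m_dry) / m_dry * 100
m_wet - m_dry = 155.3 - 138.4 = 16.9 g
w = 16.9 / 138.4 * 100
w = 12.21 %


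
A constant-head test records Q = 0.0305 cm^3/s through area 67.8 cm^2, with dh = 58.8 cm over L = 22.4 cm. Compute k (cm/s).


Compute hydraulic gradient:
i = dh / L = 58.8 / 22.4 = 2.625
Then apply Darcy's law:
k = Q / (A * i)
k = 0.0305 / (67.8 * 2.625)
k = 0.0305 / 177.975
k = 0.000171 cm/s


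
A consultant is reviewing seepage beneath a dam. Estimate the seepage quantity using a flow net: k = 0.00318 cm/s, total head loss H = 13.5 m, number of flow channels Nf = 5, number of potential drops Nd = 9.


Convert k to m/s for unit consistency with H:
k = 0.00318 cm/s = 0.00318 / 100 m/s = 3.18e-05 m/s
Using q = k * H * Nf / Nd
Nf / Nd = 5 / 9 = 0.5556
q = 3.18e-05 * 13.5 * 0.5556
q = 0.0002385 m^3/s per m


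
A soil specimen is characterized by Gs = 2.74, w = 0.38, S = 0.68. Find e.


Using the relation e = Gs * w / S
e = 2.74 * 0.38 / 0.68
e = 1.5312


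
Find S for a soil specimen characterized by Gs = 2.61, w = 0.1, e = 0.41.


Using S = Gs * w / e
S = 2.61 * 0.1 / 0.41
S = 0.6366


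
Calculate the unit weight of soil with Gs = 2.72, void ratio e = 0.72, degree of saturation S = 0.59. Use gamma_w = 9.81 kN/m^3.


Using gamma = gamma_w * (Gs + S*e) / (1 + e)
Numerator: Gs + S*e = 2.72 + 0.59*0.72 = 3.1448
Denominator: 1 + e = 1 + 0.72 = 1.72
gamma = 9.81 * 3.1448 / 1.72
gamma = 17.936 kN/m^3


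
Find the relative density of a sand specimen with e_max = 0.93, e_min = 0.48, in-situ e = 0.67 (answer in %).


Result: 57.78 %

Derivation:
Using Dr = (e_max - e) / (e_max - e_min) * 100
e_max - e = 0.93 - 0.67 = 0.26
e_max - e_min = 0.93 - 0.48 = 0.45
Dr = 0.26 / 0.45 * 100
Dr = 57.78 %


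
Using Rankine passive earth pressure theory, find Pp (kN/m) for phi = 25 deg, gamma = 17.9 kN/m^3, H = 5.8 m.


Compute passive earth pressure coefficient:
Kp = tan^2(45 + phi/2) = tan^2(57.5) = 2.463913
Compute passive force:
Pp = 0.5 * Kp * gamma * H^2
Pp = 0.5 * 2.463913 * 17.9 * 5.8^2
Pp = 741.83 kN/m


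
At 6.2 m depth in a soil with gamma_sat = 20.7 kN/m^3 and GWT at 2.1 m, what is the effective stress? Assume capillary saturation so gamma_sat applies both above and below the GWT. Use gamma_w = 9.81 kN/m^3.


Total stress = gamma_sat * depth
sigma = 20.7 * 6.2 = 128.34 kPa
Pore water pressure u = gamma_w * (depth - d_wt)
u = 9.81 * (6.2 - 2.1) = 40.221 kPa
Effective stress = sigma - u
sigma' = 128.34 - 40.221 = 88.12 kPa


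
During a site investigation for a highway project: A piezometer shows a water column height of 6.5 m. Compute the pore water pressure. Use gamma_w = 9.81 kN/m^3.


Using u = gamma_w * h_w
u = 9.81 * 6.5
u = 63.77 kPa


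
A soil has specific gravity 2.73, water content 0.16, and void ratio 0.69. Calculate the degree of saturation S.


Using S = Gs * w / e
S = 2.73 * 0.16 / 0.69
S = 0.633


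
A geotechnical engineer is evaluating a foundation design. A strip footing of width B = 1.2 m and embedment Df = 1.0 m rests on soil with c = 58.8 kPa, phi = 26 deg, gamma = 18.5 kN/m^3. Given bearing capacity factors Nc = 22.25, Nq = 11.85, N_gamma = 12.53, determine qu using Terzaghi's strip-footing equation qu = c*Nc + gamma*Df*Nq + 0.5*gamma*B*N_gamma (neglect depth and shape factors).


Compute qu = c*Nc + gamma*Df*Nq + 0.5*gamma*B*N_gamma
Term 1: 58.8 * 22.25 = 1308.3
Term 2: 18.5 * 1.0 * 11.85 = 219.225
Term 3: 0.5 * 18.5 * 1.2 * 12.53 = 139.083
qu = 1308.3 + 219.225 + 139.083
qu = 1666.61 kPa


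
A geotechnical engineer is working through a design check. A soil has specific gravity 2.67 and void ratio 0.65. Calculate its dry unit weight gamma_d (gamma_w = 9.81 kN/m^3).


Using gamma_d = Gs * gamma_w / (1 + e)
gamma_d = 2.67 * 9.81 / (1 + 0.65)
gamma_d = 2.67 * 9.81 / 1.65
gamma_d = 15.874 kN/m^3


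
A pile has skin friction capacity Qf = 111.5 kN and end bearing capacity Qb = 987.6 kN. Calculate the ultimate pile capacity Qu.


Result: 1099.1 kN

Derivation:
Using Qu = Qf + Qb
Qu = 111.5 + 987.6
Qu = 1099.1 kN


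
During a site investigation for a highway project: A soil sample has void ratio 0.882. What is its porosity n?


Result: 0.4687

Derivation:
Using the relation n = e / (1 + e)
n = 0.882 / (1 + 0.882)
n = 0.882 / 1.882
n = 0.4687


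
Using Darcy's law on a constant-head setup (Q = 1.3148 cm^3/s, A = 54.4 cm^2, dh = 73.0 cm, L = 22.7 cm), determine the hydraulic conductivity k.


Compute hydraulic gradient:
i = dh / L = 73.0 / 22.7 = 3.21586
Then apply Darcy's law:
k = Q / (A * i)
k = 1.3148 / (54.4 * 3.21586)
k = 1.3148 / 174.943
k = 0.007516 cm/s


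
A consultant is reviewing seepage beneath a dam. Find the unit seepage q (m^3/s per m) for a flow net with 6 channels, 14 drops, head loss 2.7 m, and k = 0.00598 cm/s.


Convert k to m/s for unit consistency with H:
k = 0.00598 cm/s = 0.00598 / 100 m/s = 5.98e-05 m/s
Using q = k * H * Nf / Nd
Nf / Nd = 6 / 14 = 0.4286
q = 5.98e-05 * 2.7 * 0.4286
q = 6.92e-05 m^3/s per m


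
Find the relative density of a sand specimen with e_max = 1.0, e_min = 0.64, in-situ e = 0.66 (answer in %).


Result: 94.44 %

Derivation:
Using Dr = (e_max - e) / (e_max - e_min) * 100
e_max - e = 1.0 - 0.66 = 0.34
e_max - e_min = 1.0 - 0.64 = 0.36
Dr = 0.34 / 0.36 * 100
Dr = 94.44 %


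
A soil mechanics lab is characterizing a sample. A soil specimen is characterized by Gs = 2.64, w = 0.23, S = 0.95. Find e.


Using the relation e = Gs * w / S
e = 2.64 * 0.23 / 0.95
e = 0.6392


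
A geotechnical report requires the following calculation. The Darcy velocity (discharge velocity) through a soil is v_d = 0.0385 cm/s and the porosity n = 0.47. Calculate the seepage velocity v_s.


Result: 0.08191 cm/s

Derivation:
Using v_s = v_d / n
v_s = 0.0385 / 0.47
v_s = 0.08191 cm/s


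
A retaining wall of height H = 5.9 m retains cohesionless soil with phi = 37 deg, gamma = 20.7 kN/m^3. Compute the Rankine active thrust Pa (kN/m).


Compute active earth pressure coefficient:
Ka = tan^2(45 - phi/2) = tan^2(26.5) = 0.248584
Compute active force:
Pa = 0.5 * Ka * gamma * H^2
Pa = 0.5 * 0.248584 * 20.7 * 5.9^2
Pa = 89.56 kN/m


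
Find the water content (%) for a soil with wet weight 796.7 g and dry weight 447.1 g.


Using w = (m_wet - m_dry) / m_dry * 100
m_wet - m_dry = 796.7 - 447.1 = 349.6 g
w = 349.6 / 447.1 * 100
w = 78.19 %


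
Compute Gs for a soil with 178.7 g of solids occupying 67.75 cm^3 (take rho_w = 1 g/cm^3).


Using Gs = m_s / (V_s * rho_w)
Since rho_w = 1 g/cm^3:
Gs = 178.7 / 67.75
Gs = 2.638


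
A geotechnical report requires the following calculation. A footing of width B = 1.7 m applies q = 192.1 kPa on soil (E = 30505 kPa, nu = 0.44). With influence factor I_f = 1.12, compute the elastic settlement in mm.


Using Se = q * B * (1 - nu^2) * I_f / E
1 - nu^2 = 1 - 0.44^2 = 0.8064
Se = 192.1 * 1.7 * 0.8064 * 1.12 / 30505
Se = 0.009669 m
Convert to mm: Se = 0.009669 * 1000 = 9.669 mm


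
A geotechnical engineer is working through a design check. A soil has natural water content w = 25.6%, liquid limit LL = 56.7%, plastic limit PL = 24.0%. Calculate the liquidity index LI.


Result: 0.049

Derivation:
First compute the plasticity index:
PI = LL - PL = 56.7 - 24.0 = 32.7
Then compute the liquidity index:
LI = (w - PL) / PI
LI = (25.6 - 24.0) / 32.7
LI = 0.049


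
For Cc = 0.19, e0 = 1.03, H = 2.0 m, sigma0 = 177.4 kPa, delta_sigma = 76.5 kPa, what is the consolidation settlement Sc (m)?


Result: 0.0291 m

Derivation:
Using Sc = Cc * H / (1 + e0) * log10((sigma0 + delta_sigma) / sigma0)
Stress ratio = (177.4 + 76.5) / 177.4 = 1.43123
log10(1.43123) = 0.155709
Cc * H / (1 + e0) = 0.19 * 2.0 / (1 + 1.03) = 0.187192
Sc = 0.187192 * 0.155709
Sc = 0.0291 m


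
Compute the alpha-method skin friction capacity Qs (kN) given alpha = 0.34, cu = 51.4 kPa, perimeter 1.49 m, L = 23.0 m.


Using Qs = alpha * cu * perimeter * L
Qs = 0.34 * 51.4 * 1.49 * 23.0
Qs = 598.9 kN


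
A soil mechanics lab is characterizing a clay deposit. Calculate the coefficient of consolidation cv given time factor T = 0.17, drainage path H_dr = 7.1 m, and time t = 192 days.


Result: 0.04463 m^2/day

Derivation:
Using cv = T * H_dr^2 / t
H_dr^2 = 7.1^2 = 50.41
cv = 0.17 * 50.41 / 192
cv = 0.04463 m^2/day


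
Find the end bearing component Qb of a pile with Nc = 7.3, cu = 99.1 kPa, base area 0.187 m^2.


Using Qb = Nc * cu * Ab
Qb = 7.3 * 99.1 * 0.187
Qb = 135.28 kN


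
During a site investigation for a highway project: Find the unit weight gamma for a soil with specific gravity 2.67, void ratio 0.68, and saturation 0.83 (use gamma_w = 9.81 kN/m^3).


Using gamma = gamma_w * (Gs + S*e) / (1 + e)
Numerator: Gs + S*e = 2.67 + 0.83*0.68 = 3.2344
Denominator: 1 + e = 1 + 0.68 = 1.68
gamma = 9.81 * 3.2344 / 1.68
gamma = 18.887 kN/m^3


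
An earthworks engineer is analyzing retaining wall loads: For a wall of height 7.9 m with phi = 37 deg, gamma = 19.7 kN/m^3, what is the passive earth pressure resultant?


Compute passive earth pressure coefficient:
Kp = tan^2(45 + phi/2) = tan^2(63.5) = 4.022791
Compute passive force:
Pp = 0.5 * Kp * gamma * H^2
Pp = 0.5 * 4.022791 * 19.7 * 7.9^2
Pp = 2472.96 kN/m


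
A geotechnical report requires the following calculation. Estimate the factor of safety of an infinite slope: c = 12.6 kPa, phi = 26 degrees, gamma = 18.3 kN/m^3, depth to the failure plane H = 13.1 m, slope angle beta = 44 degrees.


Using Fs = c / (gamma*H*sin(beta)*cos(beta)) + tan(phi)/tan(beta)
Cohesion contribution = 12.6 / (18.3*13.1*sin(44)*cos(44))
Cohesion contribution = 0.105182
Friction contribution = tan(26)/tan(44) = 0.505062
Fs = 0.105182 + 0.505062
Fs = 0.61
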